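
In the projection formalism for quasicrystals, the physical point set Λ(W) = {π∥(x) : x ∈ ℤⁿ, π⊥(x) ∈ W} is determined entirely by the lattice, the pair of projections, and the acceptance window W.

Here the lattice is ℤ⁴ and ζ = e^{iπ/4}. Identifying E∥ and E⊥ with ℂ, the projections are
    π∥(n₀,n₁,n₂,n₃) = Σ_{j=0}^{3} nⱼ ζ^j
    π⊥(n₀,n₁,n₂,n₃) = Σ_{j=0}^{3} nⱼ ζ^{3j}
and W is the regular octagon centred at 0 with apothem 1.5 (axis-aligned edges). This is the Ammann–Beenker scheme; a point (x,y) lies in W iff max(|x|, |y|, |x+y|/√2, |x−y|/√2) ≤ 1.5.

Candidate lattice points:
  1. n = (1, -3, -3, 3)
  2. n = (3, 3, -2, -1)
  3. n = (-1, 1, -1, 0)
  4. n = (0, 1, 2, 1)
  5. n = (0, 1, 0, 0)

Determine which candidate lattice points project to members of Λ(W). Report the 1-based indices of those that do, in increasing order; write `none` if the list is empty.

With ζ = e^{iπ/4} the internal vectors are ζ^0,ζ^3,ζ^6,ζ^9.
candidate 1: n = (1, -3, -3, 3) → π⊥ ≈ (+5.24264, +3.00000); max(|x|,|y|,|x±y|/√2) = 5.82843 > 1.5 ⇒ ∉ W
candidate 2: n = (3, 3, -2, -1) → π⊥ ≈ (+0.17157, +3.41421); max(|x|,|y|,|x±y|/√2) = 3.41421 > 1.5 ⇒ ∉ W
candidate 3: n = (-1, 1, -1, 0) → π⊥ ≈ (-1.70711, +1.70711); max(|x|,|y|,|x±y|/√2) = 2.41421 > 1.5 ⇒ ∉ W
candidate 4: n = (0, 1, 2, 1) → π⊥ ≈ (+0.00000, -0.58579); max(|x|,|y|,|x±y|/√2) = 0.58579 ≤ 1.5 ⇒ ∈ W
candidate 5: n = (0, 1, 0, 0) → π⊥ ≈ (-0.70711, +0.70711); max(|x|,|y|,|x±y|/√2) = 1.00000 ≤ 1.5 ⇒ ∈ W

4, 5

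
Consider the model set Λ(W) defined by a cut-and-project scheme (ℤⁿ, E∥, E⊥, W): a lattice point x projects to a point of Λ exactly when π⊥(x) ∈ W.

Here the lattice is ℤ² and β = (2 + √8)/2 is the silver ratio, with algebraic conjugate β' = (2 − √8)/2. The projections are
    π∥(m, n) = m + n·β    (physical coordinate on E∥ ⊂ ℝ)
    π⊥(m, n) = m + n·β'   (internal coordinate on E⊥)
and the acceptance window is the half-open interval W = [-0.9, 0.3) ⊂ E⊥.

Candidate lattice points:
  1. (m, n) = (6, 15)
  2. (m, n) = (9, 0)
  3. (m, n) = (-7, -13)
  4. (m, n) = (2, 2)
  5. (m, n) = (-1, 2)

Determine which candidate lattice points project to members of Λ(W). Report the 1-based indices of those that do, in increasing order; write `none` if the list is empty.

Numerically β ≈ 2.4142 and β' = −1/β ≈ -0.4142.
#1 (6,15): internal coord 6 + (15)·β' = -0.2132; -0.2132 ∈ [-0.9, 0.3) → IN Λ
#2 (9,0): internal coord 9 + (0)·β' = +9.0000; +9.0000 ∉ [-0.9, 0.3) → out
#3 (-7,-13): internal coord -7 + (-13)·β' = -1.6152; -1.6152 ∉ [-0.9, 0.3) → out
#4 (2,2): internal coord 2 + (2)·β' = +1.1716; +1.1716 ∉ [-0.9, 0.3) → out
#5 (-1,2): internal coord -1 + (2)·β' = -1.8284; -1.8284 ∉ [-0.9, 0.3) → out

1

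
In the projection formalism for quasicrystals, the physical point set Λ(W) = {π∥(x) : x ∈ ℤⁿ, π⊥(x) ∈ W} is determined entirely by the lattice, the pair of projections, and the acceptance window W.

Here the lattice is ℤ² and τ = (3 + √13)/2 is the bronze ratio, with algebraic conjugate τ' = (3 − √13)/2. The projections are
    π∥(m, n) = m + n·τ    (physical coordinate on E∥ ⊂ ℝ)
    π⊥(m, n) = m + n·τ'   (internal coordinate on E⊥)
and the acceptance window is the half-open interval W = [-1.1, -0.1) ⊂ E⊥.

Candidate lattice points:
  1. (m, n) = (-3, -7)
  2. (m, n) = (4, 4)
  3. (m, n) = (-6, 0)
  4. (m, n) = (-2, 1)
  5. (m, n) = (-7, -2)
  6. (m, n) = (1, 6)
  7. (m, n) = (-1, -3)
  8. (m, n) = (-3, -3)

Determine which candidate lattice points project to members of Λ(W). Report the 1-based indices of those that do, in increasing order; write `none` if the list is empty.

τ' = (3−√13)/2 ≈ -0.3028.
candidate 1: (m,n)=(-3,-7) → π∥ = -3-7·τ ≈ -26.1194, π⊥ = -3-7·τ' ≈ -0.8806 ∈ [-1.1, -0.1) ⇒ IN Λ
candidate 2: (m,n)=(4,4) → π∥ = 4+4·τ ≈ 17.2111, π⊥ = 4+4·τ' ≈ 2.7889 ∉ [-1.1, -0.1) ⇒ out
candidate 3: (m,n)=(-6,0) → π∥ = -6+0·τ ≈ -6.0000, π⊥ = -6+0·τ' ≈ -6.0000 ∉ [-1.1, -0.1) ⇒ out
candidate 4: (m,n)=(-2,1) → π∥ = -2+1·τ ≈ 1.3028, π⊥ = -2+1·τ' ≈ -2.3028 ∉ [-1.1, -0.1) ⇒ out
candidate 5: (m,n)=(-7,-2) → π∥ = -7-2·τ ≈ -13.6056, π⊥ = -7-2·τ' ≈ -6.3944 ∉ [-1.1, -0.1) ⇒ out
candidate 6: (m,n)=(1,6) → π∥ = 1+6·τ ≈ 20.8167, π⊥ = 1+6·τ' ≈ -0.8167 ∈ [-1.1, -0.1) ⇒ IN Λ
candidate 7: (m,n)=(-1,-3) → π∥ = -1-3·τ ≈ -10.9083, π⊥ = -1-3·τ' ≈ -0.0917 ∉ [-1.1, -0.1) ⇒ out
candidate 8: (m,n)=(-3,-3) → π∥ = -3-3·τ ≈ -12.9083, π⊥ = -3-3·τ' ≈ -2.0917 ∉ [-1.1, -0.1) ⇒ out

1, 6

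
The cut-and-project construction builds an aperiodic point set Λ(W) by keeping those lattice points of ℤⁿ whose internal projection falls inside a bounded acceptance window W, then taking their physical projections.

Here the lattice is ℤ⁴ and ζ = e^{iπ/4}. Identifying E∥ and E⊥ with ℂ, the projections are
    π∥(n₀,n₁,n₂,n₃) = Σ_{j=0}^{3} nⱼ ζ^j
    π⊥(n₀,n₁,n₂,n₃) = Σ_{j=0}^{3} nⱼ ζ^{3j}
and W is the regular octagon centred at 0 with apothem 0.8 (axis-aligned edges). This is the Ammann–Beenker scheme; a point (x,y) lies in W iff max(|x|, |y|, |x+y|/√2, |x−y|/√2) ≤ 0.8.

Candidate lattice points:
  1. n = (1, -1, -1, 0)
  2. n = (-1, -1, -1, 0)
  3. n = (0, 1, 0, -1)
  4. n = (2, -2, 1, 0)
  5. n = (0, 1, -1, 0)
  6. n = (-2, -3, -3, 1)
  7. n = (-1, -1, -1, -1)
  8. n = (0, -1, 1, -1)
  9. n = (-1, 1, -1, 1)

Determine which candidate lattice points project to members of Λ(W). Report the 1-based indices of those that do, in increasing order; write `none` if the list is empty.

2

π⊥(n) = n₀ + n₁ζ³ + n₂ζ⁶ + n₃ζ⁹ where ζ = e^{iπ/4}.
#1 (1, -1, -1, 0): internal (1.707107, 0.292893); octagon support 1.707107 vs apothem 0.8 → ∉ W
#2 (-1, -1, -1, 0): internal (-0.292893, 0.292893); octagon support 0.414214 vs apothem 0.8 → ∈ W
#3 (0, 1, 0, -1): internal (-1.414214, 0.000000); octagon support 1.414214 vs apothem 0.8 → ∉ W
#4 (2, -2, 1, 0): internal (3.414214, -2.414214); octagon support 4.121320 vs apothem 0.8 → ∉ W
#5 (0, 1, -1, 0): internal (-0.707107, 1.707107); octagon support 1.707107 vs apothem 0.8 → ∉ W
#6 (-2, -3, -3, 1): internal (0.828427, 1.585786); octagon support 1.707107 vs apothem 0.8 → ∉ W
#7 (-1, -1, -1, -1): internal (-1.000000, -0.414214); octagon support 1.000000 vs apothem 0.8 → ∉ W
#8 (0, -1, 1, -1): internal (0.000000, -2.414214); octagon support 2.414214 vs apothem 0.8 → ∉ W
#9 (-1, 1, -1, 1): internal (-1.000000, 2.414214); octagon support 2.414214 vs apothem 0.8 → ∉ W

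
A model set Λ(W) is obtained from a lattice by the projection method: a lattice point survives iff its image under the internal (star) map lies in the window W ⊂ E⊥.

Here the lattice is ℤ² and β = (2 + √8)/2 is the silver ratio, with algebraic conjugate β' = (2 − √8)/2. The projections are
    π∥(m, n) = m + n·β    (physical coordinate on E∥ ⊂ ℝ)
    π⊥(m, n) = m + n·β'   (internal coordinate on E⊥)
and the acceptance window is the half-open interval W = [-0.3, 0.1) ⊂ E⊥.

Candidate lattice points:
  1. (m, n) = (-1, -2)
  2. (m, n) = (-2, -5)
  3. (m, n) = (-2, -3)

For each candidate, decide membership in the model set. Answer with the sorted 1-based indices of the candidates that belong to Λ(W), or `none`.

β' = (2−√8)/2 ≈ -0.414214.
#1 (-1,-2): internal coord -1 + (-2)·β' = -0.171573; -0.171573 ∈ [-0.3, 0.1) → IN Λ
#2 (-2,-5): internal coord -2 + (-5)·β' = +0.071068; +0.071068 ∈ [-0.3, 0.1) → IN Λ
#3 (-2,-3): internal coord -2 + (-3)·β' = -0.757359; -0.757359 ∉ [-0.3, 0.1) → out

1, 2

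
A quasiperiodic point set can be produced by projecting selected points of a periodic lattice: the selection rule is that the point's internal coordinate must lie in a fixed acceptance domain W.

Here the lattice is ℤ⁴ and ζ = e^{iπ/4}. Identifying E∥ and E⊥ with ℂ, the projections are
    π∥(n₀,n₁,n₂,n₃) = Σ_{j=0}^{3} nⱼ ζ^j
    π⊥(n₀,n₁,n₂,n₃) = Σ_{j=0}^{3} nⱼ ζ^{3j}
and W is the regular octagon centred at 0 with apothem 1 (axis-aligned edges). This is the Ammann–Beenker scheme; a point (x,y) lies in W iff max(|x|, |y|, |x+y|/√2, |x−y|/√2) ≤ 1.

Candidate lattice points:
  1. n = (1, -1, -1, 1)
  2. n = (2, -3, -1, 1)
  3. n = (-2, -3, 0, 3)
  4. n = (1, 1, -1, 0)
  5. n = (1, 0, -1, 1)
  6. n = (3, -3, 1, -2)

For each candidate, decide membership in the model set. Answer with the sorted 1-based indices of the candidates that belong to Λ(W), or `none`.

none

With ζ = e^{iπ/4} the internal vectors are ζ^0,ζ^3,ζ^6,ζ^9.
#1 (1, -1, -1, 1): internal (2.41421, 1.00000); octagon support 2.41421 vs apothem 1 → ∉ W
#2 (2, -3, -1, 1): internal (4.82843, -0.41421); octagon support 4.82843 vs apothem 1 → ∉ W
#3 (-2, -3, 0, 3): internal (2.24264, 0.00000); octagon support 2.24264 vs apothem 1 → ∉ W
#4 (1, 1, -1, 0): internal (0.29289, 1.70711); octagon support 1.70711 vs apothem 1 → ∉ W
#5 (1, 0, -1, 1): internal (1.70711, 1.70711); octagon support 2.41421 vs apothem 1 → ∉ W
#6 (3, -3, 1, -2): internal (3.70711, -4.53553); octagon support 5.82843 vs apothem 1 → ∉ W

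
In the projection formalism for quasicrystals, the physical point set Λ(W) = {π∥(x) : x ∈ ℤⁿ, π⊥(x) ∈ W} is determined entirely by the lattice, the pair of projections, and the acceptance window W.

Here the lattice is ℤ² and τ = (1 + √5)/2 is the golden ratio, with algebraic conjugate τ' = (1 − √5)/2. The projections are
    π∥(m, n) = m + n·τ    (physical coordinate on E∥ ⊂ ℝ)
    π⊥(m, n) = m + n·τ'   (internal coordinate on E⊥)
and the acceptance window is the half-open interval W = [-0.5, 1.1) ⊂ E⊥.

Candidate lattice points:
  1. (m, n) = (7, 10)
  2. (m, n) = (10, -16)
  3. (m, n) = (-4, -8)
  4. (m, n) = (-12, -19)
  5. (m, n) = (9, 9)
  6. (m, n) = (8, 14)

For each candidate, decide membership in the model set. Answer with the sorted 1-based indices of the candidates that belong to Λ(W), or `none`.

1, 3, 4

Compute τ' = (1−√5)/2 = -0.6180, so π⊥(m,n) = m -0.6180·n.
candidate 1: (m,n)=(7,10) → π∥ = 7+10·τ ≈ 23.1803, π⊥ = 7+10·τ' ≈ 0.8197 ∈ [-0.5, 1.1) ⇒ IN Λ
candidate 2: (m,n)=(10,-16) → π∥ = 10-16·τ ≈ -15.8885, π⊥ = 10-16·τ' ≈ 19.8885 ∉ [-0.5, 1.1) ⇒ out
candidate 3: (m,n)=(-4,-8) → π∥ = -4-8·τ ≈ -16.9443, π⊥ = -4-8·τ' ≈ 0.9443 ∈ [-0.5, 1.1) ⇒ IN Λ
candidate 4: (m,n)=(-12,-19) → π∥ = -12-19·τ ≈ -42.7426, π⊥ = -12-19·τ' ≈ -0.2574 ∈ [-0.5, 1.1) ⇒ IN Λ
candidate 5: (m,n)=(9,9) → π∥ = 9+9·τ ≈ 23.5623, π⊥ = 9+9·τ' ≈ 3.4377 ∉ [-0.5, 1.1) ⇒ out
candidate 6: (m,n)=(8,14) → π∥ = 8+14·τ ≈ 30.6525, π⊥ = 8+14·τ' ≈ -0.6525 ∉ [-0.5, 1.1) ⇒ out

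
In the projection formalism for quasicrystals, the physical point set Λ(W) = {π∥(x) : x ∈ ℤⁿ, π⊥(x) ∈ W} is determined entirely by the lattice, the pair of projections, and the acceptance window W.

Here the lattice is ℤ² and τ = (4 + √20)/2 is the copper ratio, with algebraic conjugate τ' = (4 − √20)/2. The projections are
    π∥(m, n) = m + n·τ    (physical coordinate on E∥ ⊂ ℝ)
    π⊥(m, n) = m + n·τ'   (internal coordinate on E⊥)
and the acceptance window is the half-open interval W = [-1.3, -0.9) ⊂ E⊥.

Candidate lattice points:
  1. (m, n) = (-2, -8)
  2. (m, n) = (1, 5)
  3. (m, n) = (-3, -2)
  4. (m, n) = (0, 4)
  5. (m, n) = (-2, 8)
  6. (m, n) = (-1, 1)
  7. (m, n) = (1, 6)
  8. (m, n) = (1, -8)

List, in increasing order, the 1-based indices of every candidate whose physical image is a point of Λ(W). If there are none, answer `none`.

4, 6

Compute τ' = (4−√20)/2 = -0.23607, so π⊥(m,n) = m -0.23607·n.
#1 (-2,-8): internal coord -2 + (-8)·τ' = -0.11146; -0.11146 ∉ [-1.3, -0.9) → out
#2 (1,5): internal coord 1 + (5)·τ' = -0.18034; -0.18034 ∉ [-1.3, -0.9) → out
#3 (-3,-2): internal coord -3 + (-2)·τ' = -2.52786; -2.52786 ∉ [-1.3, -0.9) → out
#4 (0,4): internal coord 0 + (4)·τ' = -0.94427; -0.94427 ∈ [-1.3, -0.9) → IN Λ
#5 (-2,8): internal coord -2 + (8)·τ' = -3.88854; -3.88854 ∉ [-1.3, -0.9) → out
#6 (-1,1): internal coord -1 + (1)·τ' = -1.23607; -1.23607 ∈ [-1.3, -0.9) → IN Λ
#7 (1,6): internal coord 1 + (6)·τ' = -0.41641; -0.41641 ∉ [-1.3, -0.9) → out
#8 (1,-8): internal coord 1 + (-8)·τ' = +2.88854; +2.88854 ∉ [-1.3, -0.9) → out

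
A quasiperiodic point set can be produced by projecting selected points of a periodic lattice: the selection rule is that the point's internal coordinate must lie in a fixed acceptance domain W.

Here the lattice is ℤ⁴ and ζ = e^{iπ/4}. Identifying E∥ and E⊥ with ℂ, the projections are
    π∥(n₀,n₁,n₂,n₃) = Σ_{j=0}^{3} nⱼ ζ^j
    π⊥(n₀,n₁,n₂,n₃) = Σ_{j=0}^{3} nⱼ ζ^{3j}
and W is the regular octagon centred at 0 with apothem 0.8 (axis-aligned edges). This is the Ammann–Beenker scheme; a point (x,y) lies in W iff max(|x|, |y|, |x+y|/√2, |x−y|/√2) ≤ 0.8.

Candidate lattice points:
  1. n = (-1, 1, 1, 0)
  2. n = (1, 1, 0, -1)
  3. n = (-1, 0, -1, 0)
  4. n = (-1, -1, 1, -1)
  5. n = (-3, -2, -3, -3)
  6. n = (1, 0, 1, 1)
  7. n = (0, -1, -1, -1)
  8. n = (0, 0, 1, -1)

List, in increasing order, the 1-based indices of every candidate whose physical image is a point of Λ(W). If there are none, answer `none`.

2, 7

Internal map: ζ^{3j} for j=0..3 gives (1,0), (−√2/2,√2/2), (0,−1), (√2/2,√2/2).
candidate 1: n = (-1, 1, 1, 0) → π⊥ ≈ (-1.7071, -0.2929); max(|x|,|y|,|x±y|/√2) = 1.7071 > 0.8 ⇒ ∉ W
candidate 2: n = (1, 1, 0, -1) → π⊥ ≈ (-0.4142, +0.0000); max(|x|,|y|,|x±y|/√2) = 0.4142 ≤ 0.8 ⇒ ∈ W
candidate 3: n = (-1, 0, -1, 0) → π⊥ ≈ (-1.0000, +1.0000); max(|x|,|y|,|x±y|/√2) = 1.4142 > 0.8 ⇒ ∉ W
candidate 4: n = (-1, -1, 1, -1) → π⊥ ≈ (-1.0000, -2.4142); max(|x|,|y|,|x±y|/√2) = 2.4142 > 0.8 ⇒ ∉ W
candidate 5: n = (-3, -2, -3, -3) → π⊥ ≈ (-3.7071, -0.5355); max(|x|,|y|,|x±y|/√2) = 3.7071 > 0.8 ⇒ ∉ W
candidate 6: n = (1, 0, 1, 1) → π⊥ ≈ (+1.7071, -0.2929); max(|x|,|y|,|x±y|/√2) = 1.7071 > 0.8 ⇒ ∉ W
candidate 7: n = (0, -1, -1, -1) → π⊥ ≈ (+0.0000, -0.4142); max(|x|,|y|,|x±y|/√2) = 0.4142 ≤ 0.8 ⇒ ∈ W
candidate 8: n = (0, 0, 1, -1) → π⊥ ≈ (-0.7071, -1.7071); max(|x|,|y|,|x±y|/√2) = 1.7071 > 0.8 ⇒ ∉ W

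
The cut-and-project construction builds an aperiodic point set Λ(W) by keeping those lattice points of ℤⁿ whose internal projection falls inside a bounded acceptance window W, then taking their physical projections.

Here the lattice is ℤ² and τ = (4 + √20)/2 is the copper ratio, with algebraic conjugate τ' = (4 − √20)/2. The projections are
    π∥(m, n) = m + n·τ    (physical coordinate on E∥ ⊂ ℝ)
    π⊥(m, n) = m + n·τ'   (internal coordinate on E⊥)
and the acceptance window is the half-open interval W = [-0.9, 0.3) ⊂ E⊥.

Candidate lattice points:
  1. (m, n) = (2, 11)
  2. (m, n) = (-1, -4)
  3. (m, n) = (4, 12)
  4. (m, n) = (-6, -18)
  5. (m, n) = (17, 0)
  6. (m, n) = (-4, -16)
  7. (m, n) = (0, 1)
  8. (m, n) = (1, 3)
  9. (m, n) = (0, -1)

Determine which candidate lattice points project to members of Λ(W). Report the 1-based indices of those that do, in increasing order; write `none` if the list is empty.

1, 2, 6, 7, 8, 9

Numerically τ ≈ 4.23607 and τ' = −1/τ ≈ -0.23607.
[1] lift (2,11): star map gives -0.59675; window check -0.9 ≤ -0.59675 < 0.3 is true → IN Λ
[2] lift (-1,-4): star map gives -0.05573; window check -0.9 ≤ -0.05573 < 0.3 is true → IN Λ
[3] lift (4,12): star map gives 1.16718; window check -0.9 ≤ 1.16718 < 0.3 is false → out
[4] lift (-6,-18): star map gives -1.75078; window check -0.9 ≤ -1.75078 < 0.3 is false → out
[5] lift (17,0): star map gives 17.00000; window check -0.9 ≤ 17.00000 < 0.3 is false → out
[6] lift (-4,-16): star map gives -0.22291; window check -0.9 ≤ -0.22291 < 0.3 is true → IN Λ
[7] lift (0,1): star map gives -0.23607; window check -0.9 ≤ -0.23607 < 0.3 is true → IN Λ
[8] lift (1,3): star map gives 0.29180; window check -0.9 ≤ 0.29180 < 0.3 is true → IN Λ
[9] lift (0,-1): star map gives 0.23607; window check -0.9 ≤ 0.23607 < 0.3 is true → IN Λ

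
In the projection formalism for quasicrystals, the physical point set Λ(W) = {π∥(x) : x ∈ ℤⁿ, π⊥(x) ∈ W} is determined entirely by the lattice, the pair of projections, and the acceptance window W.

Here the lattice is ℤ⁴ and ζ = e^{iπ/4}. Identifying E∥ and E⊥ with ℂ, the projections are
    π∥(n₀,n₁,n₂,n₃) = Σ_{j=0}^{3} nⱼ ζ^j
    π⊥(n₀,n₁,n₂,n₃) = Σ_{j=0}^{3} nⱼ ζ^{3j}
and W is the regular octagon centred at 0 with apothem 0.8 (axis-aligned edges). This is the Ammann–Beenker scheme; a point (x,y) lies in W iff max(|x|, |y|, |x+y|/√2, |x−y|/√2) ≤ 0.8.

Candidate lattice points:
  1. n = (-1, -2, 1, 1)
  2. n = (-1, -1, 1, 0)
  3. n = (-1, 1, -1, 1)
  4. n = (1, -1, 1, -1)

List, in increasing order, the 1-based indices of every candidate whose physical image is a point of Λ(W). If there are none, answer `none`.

none

With ζ = e^{iπ/4} the internal vectors are ζ^0,ζ^3,ζ^6,ζ^9.
#1 (-1, -2, 1, 1): internal (1.12132, -1.70711); octagon support 2.00000 vs apothem 0.8 → ∉ W
#2 (-1, -1, 1, 0): internal (-0.29289, -1.70711); octagon support 1.70711 vs apothem 0.8 → ∉ W
#3 (-1, 1, -1, 1): internal (-1.00000, 2.41421); octagon support 2.41421 vs apothem 0.8 → ∉ W
#4 (1, -1, 1, -1): internal (1.00000, -2.41421); octagon support 2.41421 vs apothem 0.8 → ∉ W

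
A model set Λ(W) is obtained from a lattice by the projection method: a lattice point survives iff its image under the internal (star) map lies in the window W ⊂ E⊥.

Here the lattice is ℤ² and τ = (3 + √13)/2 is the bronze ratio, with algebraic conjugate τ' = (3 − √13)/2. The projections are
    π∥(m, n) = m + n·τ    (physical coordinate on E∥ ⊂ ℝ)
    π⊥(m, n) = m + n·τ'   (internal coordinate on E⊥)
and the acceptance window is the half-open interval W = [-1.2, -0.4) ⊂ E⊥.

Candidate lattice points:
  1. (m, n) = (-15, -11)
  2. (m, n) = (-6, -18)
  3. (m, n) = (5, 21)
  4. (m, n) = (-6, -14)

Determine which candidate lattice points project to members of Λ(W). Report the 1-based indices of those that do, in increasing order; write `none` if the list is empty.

Compute τ' = (3−√13)/2 = -0.302776, so π⊥(m,n) = m -0.302776·n.
[1] lift (-15,-11): star map gives -11.669468; window check -1.2 ≤ -11.669468 < -0.4 is false → out
[2] lift (-6,-18): star map gives -0.550039; window check -1.2 ≤ -0.550039 < -0.4 is true → IN Λ
[3] lift (5,21): star map gives -1.358288; window check -1.2 ≤ -1.358288 < -0.4 is false → out
[4] lift (-6,-14): star map gives -1.761141; window check -1.2 ≤ -1.761141 < -0.4 is false → out

2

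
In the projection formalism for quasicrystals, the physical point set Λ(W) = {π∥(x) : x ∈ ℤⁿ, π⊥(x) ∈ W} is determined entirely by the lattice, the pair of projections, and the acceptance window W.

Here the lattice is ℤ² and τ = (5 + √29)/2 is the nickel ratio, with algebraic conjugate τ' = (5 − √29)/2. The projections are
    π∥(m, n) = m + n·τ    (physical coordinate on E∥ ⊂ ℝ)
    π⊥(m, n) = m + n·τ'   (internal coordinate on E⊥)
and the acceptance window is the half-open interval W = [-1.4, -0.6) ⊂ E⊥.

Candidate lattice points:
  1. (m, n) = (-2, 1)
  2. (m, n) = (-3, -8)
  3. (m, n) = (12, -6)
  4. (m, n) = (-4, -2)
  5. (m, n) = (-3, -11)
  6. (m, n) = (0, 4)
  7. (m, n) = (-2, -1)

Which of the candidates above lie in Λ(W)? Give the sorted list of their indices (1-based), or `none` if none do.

5, 6

Numerically τ ≈ 5.19258 and τ' = −1/τ ≈ -0.19258.
candidate 1: (m,n)=(-2,1) → π∥ = -2+1·τ ≈ 3.19258, π⊥ = -2+1·τ' ≈ -2.19258 ∉ [-1.4, -0.6) ⇒ out
candidate 2: (m,n)=(-3,-8) → π∥ = -3-8·τ ≈ -44.54066, π⊥ = -3-8·τ' ≈ -1.45934 ∉ [-1.4, -0.6) ⇒ out
candidate 3: (m,n)=(12,-6) → π∥ = 12-6·τ ≈ -19.15549, π⊥ = 12-6·τ' ≈ 13.15549 ∉ [-1.4, -0.6) ⇒ out
candidate 4: (m,n)=(-4,-2) → π∥ = -4-2·τ ≈ -14.38516, π⊥ = -4-2·τ' ≈ -3.61484 ∉ [-1.4, -0.6) ⇒ out
candidate 5: (m,n)=(-3,-11) → π∥ = -3-11·τ ≈ -60.11841, π⊥ = -3-11·τ' ≈ -0.88159 ∈ [-1.4, -0.6) ⇒ IN Λ
candidate 6: (m,n)=(0,4) → π∥ = 0+4·τ ≈ 20.77033, π⊥ = 0+4·τ' ≈ -0.77033 ∈ [-1.4, -0.6) ⇒ IN Λ
candidate 7: (m,n)=(-2,-1) → π∥ = -2-1·τ ≈ -7.19258, π⊥ = -2-1·τ' ≈ -1.80742 ∉ [-1.4, -0.6) ⇒ out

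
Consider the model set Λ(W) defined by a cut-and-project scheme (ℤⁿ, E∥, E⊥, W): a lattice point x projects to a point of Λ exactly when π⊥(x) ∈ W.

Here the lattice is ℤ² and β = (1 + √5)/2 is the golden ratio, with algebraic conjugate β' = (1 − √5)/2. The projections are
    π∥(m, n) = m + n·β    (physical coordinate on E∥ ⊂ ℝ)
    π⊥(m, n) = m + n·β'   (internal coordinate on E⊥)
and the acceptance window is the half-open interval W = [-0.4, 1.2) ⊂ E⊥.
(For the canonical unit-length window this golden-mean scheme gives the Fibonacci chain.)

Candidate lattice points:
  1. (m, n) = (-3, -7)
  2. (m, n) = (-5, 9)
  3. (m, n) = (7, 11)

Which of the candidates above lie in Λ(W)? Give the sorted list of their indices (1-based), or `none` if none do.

β' = (1−√5)/2 ≈ -0.61803.
#1 (-3,-7): internal coord -3 + (-7)·β' = +1.32624; +1.32624 ∉ [-0.4, 1.2) → out
#2 (-5,9): internal coord -5 + (9)·β' = -10.56231; -10.56231 ∉ [-0.4, 1.2) → out
#3 (7,11): internal coord 7 + (11)·β' = +0.20163; +0.20163 ∈ [-0.4, 1.2) → IN Λ

3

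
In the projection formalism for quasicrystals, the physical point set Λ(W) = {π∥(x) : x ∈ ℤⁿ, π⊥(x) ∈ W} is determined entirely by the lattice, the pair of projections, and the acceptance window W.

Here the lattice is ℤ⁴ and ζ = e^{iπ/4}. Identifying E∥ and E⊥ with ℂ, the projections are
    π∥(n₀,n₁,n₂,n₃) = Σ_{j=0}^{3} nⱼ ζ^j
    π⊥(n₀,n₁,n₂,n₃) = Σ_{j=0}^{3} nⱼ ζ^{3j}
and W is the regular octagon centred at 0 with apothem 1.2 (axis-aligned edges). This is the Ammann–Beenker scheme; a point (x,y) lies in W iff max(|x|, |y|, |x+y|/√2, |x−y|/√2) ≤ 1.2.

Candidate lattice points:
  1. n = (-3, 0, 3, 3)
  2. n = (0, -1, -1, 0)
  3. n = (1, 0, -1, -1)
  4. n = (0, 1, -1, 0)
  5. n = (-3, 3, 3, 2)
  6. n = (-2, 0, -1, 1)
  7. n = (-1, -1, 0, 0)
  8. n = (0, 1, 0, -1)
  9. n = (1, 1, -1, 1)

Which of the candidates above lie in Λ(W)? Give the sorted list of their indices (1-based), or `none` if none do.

π⊥(n) = n₀ + n₁ζ³ + n₂ζ⁶ + n₃ζ⁹ where ζ = e^{iπ/4}.
#1 (-3, 0, 3, 3): internal (-0.8787, -0.8787); octagon support 1.2426 vs apothem 1.2 → ∉ W
#2 (0, -1, -1, 0): internal (0.7071, 0.2929); octagon support 0.7071 vs apothem 1.2 → ∈ W
#3 (1, 0, -1, -1): internal (0.2929, 0.2929); octagon support 0.4142 vs apothem 1.2 → ∈ W
#4 (0, 1, -1, 0): internal (-0.7071, 1.7071); octagon support 1.7071 vs apothem 1.2 → ∉ W
#5 (-3, 3, 3, 2): internal (-3.7071, 0.5355); octagon support 3.7071 vs apothem 1.2 → ∉ W
#6 (-2, 0, -1, 1): internal (-1.2929, 1.7071); octagon support 2.1213 vs apothem 1.2 → ∉ W
#7 (-1, -1, 0, 0): internal (-0.2929, -0.7071); octagon support 0.7071 vs apothem 1.2 → ∈ W
#8 (0, 1, 0, -1): internal (-1.4142, 0.0000); octagon support 1.4142 vs apothem 1.2 → ∉ W
#9 (1, 1, -1, 1): internal (1.0000, 2.4142); octagon support 2.4142 vs apothem 1.2 → ∉ W

2, 3, 7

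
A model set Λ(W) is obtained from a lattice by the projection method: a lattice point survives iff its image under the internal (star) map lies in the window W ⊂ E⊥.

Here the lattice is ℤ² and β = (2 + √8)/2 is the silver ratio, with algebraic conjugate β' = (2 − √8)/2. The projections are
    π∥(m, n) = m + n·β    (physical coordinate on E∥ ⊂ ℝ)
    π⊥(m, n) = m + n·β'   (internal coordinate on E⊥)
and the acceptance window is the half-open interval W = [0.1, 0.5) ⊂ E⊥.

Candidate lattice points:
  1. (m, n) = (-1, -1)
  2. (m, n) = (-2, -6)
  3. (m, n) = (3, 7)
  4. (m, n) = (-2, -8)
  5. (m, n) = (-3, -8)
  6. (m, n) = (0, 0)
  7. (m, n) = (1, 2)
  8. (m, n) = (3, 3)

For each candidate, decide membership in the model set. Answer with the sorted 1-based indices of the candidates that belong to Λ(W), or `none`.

β' = (2−√8)/2 ≈ -0.414214.
#1 (-1,-1): internal coord -1 + (-1)·β' = -0.585786; -0.585786 ∉ [0.1, 0.5) → out
#2 (-2,-6): internal coord -2 + (-6)·β' = +0.485281; +0.485281 ∈ [0.1, 0.5) → IN Λ
#3 (3,7): internal coord 3 + (7)·β' = +0.100505; +0.100505 ∈ [0.1, 0.5) → IN Λ
#4 (-2,-8): internal coord -2 + (-8)·β' = +1.313708; +1.313708 ∉ [0.1, 0.5) → out
#5 (-3,-8): internal coord -3 + (-8)·β' = +0.313708; +0.313708 ∈ [0.1, 0.5) → IN Λ
#6 (0,0): internal coord 0 + (0)·β' = +0.000000; +0.000000 ∉ [0.1, 0.5) → out
#7 (1,2): internal coord 1 + (2)·β' = +0.171573; +0.171573 ∈ [0.1, 0.5) → IN Λ
#8 (3,3): internal coord 3 + (3)·β' = +1.757359; +1.757359 ∉ [0.1, 0.5) → out

2, 3, 5, 7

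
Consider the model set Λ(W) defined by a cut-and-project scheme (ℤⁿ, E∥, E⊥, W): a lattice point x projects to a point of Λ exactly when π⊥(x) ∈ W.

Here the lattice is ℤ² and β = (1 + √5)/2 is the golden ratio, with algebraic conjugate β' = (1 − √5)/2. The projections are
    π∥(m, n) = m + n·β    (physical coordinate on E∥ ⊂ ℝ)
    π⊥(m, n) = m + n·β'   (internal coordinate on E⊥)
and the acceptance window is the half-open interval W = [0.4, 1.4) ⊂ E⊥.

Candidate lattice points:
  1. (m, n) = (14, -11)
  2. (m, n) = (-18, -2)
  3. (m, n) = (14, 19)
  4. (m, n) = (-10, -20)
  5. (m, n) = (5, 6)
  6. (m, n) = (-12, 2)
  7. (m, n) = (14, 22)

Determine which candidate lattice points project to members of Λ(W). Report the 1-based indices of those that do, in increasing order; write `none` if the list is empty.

Numerically β ≈ 1.618034 and β' = −1/β ≈ -0.618034.
[1] lift (14,-11): star map gives 20.798374; window check 0.4 ≤ 20.798374 < 1.4 is false → out
[2] lift (-18,-2): star map gives -16.763932; window check 0.4 ≤ -16.763932 < 1.4 is false → out
[3] lift (14,19): star map gives 2.257354; window check 0.4 ≤ 2.257354 < 1.4 is false → out
[4] lift (-10,-20): star map gives 2.360680; window check 0.4 ≤ 2.360680 < 1.4 is false → out
[5] lift (5,6): star map gives 1.291796; window check 0.4 ≤ 1.291796 < 1.4 is true → IN Λ
[6] lift (-12,2): star map gives -13.236068; window check 0.4 ≤ -13.236068 < 1.4 is false → out
[7] lift (14,22): star map gives 0.403252; window check 0.4 ≤ 0.403252 < 1.4 is true → IN Λ

5, 7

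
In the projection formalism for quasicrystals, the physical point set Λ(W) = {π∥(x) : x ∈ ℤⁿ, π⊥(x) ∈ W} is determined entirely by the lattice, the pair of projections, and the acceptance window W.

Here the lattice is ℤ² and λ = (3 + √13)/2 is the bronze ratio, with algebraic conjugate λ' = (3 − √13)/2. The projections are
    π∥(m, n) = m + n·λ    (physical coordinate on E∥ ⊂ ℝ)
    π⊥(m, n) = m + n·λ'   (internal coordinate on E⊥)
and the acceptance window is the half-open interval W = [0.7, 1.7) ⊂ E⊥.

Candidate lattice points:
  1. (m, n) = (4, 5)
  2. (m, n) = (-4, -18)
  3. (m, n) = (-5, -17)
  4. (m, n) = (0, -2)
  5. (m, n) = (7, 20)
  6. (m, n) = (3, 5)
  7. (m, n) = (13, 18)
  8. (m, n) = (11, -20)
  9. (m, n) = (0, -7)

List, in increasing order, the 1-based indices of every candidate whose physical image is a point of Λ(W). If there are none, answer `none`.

Numerically λ ≈ 3.30278 and λ' = −1/λ ≈ -0.30278.
[1] lift (4,5): star map gives 2.48612; window check 0.7 ≤ 2.48612 < 1.7 is false → out
[2] lift (-4,-18): star map gives 1.44996; window check 0.7 ≤ 1.44996 < 1.7 is true → IN Λ
[3] lift (-5,-17): star map gives 0.14719; window check 0.7 ≤ 0.14719 < 1.7 is false → out
[4] lift (0,-2): star map gives 0.60555; window check 0.7 ≤ 0.60555 < 1.7 is false → out
[5] lift (7,20): star map gives 0.94449; window check 0.7 ≤ 0.94449 < 1.7 is true → IN Λ
[6] lift (3,5): star map gives 1.48612; window check 0.7 ≤ 1.48612 < 1.7 is true → IN Λ
[7] lift (13,18): star map gives 7.55004; window check 0.7 ≤ 7.55004 < 1.7 is false → out
[8] lift (11,-20): star map gives 17.05551; window check 0.7 ≤ 17.05551 < 1.7 is false → out
[9] lift (0,-7): star map gives 2.11943; window check 0.7 ≤ 2.11943 < 1.7 is false → out

2, 5, 6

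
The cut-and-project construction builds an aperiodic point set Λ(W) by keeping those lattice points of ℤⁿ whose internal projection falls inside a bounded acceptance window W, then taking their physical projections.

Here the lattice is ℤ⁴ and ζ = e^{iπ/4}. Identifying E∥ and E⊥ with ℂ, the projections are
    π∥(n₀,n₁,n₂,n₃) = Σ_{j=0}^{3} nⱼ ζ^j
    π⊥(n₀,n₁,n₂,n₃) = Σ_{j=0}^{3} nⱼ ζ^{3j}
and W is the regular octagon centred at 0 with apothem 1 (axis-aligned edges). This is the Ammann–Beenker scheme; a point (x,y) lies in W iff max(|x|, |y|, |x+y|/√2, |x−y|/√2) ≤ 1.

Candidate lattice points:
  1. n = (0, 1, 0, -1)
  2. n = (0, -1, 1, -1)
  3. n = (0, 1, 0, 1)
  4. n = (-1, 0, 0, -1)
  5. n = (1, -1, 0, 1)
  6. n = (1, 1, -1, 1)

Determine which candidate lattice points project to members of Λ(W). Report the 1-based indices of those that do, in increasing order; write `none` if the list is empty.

none

With ζ = e^{iπ/4} the internal vectors are ζ^0,ζ^3,ζ^6,ζ^9.
candidate 1: n = (0, 1, 0, -1) → π⊥ ≈ (-1.4142, +0.0000); max(|x|,|y|,|x±y|/√2) = 1.4142 > 1 ⇒ ∉ W
candidate 2: n = (0, -1, 1, -1) → π⊥ ≈ (+0.0000, -2.4142); max(|x|,|y|,|x±y|/√2) = 2.4142 > 1 ⇒ ∉ W
candidate 3: n = (0, 1, 0, 1) → π⊥ ≈ (+0.0000, +1.4142); max(|x|,|y|,|x±y|/√2) = 1.4142 > 1 ⇒ ∉ W
candidate 4: n = (-1, 0, 0, -1) → π⊥ ≈ (-1.7071, -0.7071); max(|x|,|y|,|x±y|/√2) = 1.7071 > 1 ⇒ ∉ W
candidate 5: n = (1, -1, 0, 1) → π⊥ ≈ (+2.4142, +0.0000); max(|x|,|y|,|x±y|/√2) = 2.4142 > 1 ⇒ ∉ W
candidate 6: n = (1, 1, -1, 1) → π⊥ ≈ (+1.0000, +2.4142); max(|x|,|y|,|x±y|/√2) = 2.4142 > 1 ⇒ ∉ W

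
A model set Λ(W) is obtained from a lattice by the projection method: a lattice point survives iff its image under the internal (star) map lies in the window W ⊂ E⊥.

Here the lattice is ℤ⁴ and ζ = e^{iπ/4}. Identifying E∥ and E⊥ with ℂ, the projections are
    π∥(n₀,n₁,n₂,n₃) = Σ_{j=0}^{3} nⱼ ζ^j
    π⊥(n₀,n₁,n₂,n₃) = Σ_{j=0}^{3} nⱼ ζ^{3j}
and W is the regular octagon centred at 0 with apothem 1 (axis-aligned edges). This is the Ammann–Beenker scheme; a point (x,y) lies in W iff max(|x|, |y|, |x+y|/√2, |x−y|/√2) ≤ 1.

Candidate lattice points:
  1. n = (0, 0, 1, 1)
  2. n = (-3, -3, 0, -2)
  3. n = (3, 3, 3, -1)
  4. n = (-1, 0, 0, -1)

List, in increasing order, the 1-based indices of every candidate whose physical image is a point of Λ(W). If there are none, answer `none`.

1

Internal map: ζ^{3j} for j=0..3 gives (1,0), (−√2/2,√2/2), (0,−1), (√2/2,√2/2).
#1 (0, 0, 1, 1): internal (0.70711, -0.29289); octagon support 0.70711 vs apothem 1 → ∈ W
#2 (-3, -3, 0, -2): internal (-2.29289, -3.53553); octagon support 4.12132 vs apothem 1 → ∉ W
#3 (3, 3, 3, -1): internal (0.17157, -1.58579); octagon support 1.58579 vs apothem 1 → ∉ W
#4 (-1, 0, 0, -1): internal (-1.70711, -0.70711); octagon support 1.70711 vs apothem 1 → ∉ W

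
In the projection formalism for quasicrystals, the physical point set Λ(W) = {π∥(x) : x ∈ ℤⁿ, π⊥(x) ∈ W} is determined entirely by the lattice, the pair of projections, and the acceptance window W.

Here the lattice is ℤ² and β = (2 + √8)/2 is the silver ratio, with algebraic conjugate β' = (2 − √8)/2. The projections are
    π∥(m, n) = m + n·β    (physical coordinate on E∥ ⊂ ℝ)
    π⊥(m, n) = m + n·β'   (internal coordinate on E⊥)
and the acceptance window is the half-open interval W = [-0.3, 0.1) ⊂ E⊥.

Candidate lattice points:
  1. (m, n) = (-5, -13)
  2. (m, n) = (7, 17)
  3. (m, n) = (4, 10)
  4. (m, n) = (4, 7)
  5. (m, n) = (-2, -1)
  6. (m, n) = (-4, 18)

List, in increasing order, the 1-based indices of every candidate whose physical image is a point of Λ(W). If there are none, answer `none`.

2, 3

β' = (2−√8)/2 ≈ -0.41421.
candidate 1: (m,n)=(-5,-13) → π∥ = -5-13·β ≈ -36.38478, π⊥ = -5-13·β' ≈ 0.38478 ∉ [-0.3, 0.1) ⇒ out
candidate 2: (m,n)=(7,17) → π∥ = 7+17·β ≈ 48.04163, π⊥ = 7+17·β' ≈ -0.04163 ∈ [-0.3, 0.1) ⇒ IN Λ
candidate 3: (m,n)=(4,10) → π∥ = 4+10·β ≈ 28.14214, π⊥ = 4+10·β' ≈ -0.14214 ∈ [-0.3, 0.1) ⇒ IN Λ
candidate 4: (m,n)=(4,7) → π∥ = 4+7·β ≈ 20.89949, π⊥ = 4+7·β' ≈ 1.10051 ∉ [-0.3, 0.1) ⇒ out
candidate 5: (m,n)=(-2,-1) → π∥ = -2-1·β ≈ -4.41421, π⊥ = -2-1·β' ≈ -1.58579 ∉ [-0.3, 0.1) ⇒ out
candidate 6: (m,n)=(-4,18) → π∥ = -4+18·β ≈ 39.45584, π⊥ = -4+18·β' ≈ -11.45584 ∉ [-0.3, 0.1) ⇒ out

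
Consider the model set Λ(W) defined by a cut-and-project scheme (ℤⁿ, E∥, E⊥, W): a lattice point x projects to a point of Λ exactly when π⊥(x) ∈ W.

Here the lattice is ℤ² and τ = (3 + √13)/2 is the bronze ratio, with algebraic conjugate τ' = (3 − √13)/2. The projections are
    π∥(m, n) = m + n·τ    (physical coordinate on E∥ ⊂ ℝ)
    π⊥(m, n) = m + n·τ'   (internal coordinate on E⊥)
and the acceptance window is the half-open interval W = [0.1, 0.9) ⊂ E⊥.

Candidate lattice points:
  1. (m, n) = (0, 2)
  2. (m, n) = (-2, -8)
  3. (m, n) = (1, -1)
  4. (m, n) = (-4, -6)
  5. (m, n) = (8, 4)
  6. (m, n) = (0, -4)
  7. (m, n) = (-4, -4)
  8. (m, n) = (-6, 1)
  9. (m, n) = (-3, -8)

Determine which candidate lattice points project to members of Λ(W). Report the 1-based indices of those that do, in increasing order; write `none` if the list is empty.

2

τ' = (3−√13)/2 ≈ -0.302776.
candidate 1: (m,n)=(0,2) → π∥ = 0+2·τ ≈ 6.605551, π⊥ = 0+2·τ' ≈ -0.605551 ∉ [0.1, 0.9) ⇒ out
candidate 2: (m,n)=(-2,-8) → π∥ = -2-8·τ ≈ -28.422205, π⊥ = -2-8·τ' ≈ 0.422205 ∈ [0.1, 0.9) ⇒ IN Λ
candidate 3: (m,n)=(1,-1) → π∥ = 1-1·τ ≈ -2.302776, π⊥ = 1-1·τ' ≈ 1.302776 ∉ [0.1, 0.9) ⇒ out
candidate 4: (m,n)=(-4,-6) → π∥ = -4-6·τ ≈ -23.816654, π⊥ = -4-6·τ' ≈ -2.183346 ∉ [0.1, 0.9) ⇒ out
candidate 5: (m,n)=(8,4) → π∥ = 8+4·τ ≈ 21.211103, π⊥ = 8+4·τ' ≈ 6.788897 ∉ [0.1, 0.9) ⇒ out
candidate 6: (m,n)=(0,-4) → π∥ = 0-4·τ ≈ -13.211103, π⊥ = 0-4·τ' ≈ 1.211103 ∉ [0.1, 0.9) ⇒ out
candidate 7: (m,n)=(-4,-4) → π∥ = -4-4·τ ≈ -17.211103, π⊥ = -4-4·τ' ≈ -2.788897 ∉ [0.1, 0.9) ⇒ out
candidate 8: (m,n)=(-6,1) → π∥ = -6+1·τ ≈ -2.697224, π⊥ = -6+1·τ' ≈ -6.302776 ∉ [0.1, 0.9) ⇒ out
candidate 9: (m,n)=(-3,-8) → π∥ = -3-8·τ ≈ -29.422205, π⊥ = -3-8·τ' ≈ -0.577795 ∉ [0.1, 0.9) ⇒ out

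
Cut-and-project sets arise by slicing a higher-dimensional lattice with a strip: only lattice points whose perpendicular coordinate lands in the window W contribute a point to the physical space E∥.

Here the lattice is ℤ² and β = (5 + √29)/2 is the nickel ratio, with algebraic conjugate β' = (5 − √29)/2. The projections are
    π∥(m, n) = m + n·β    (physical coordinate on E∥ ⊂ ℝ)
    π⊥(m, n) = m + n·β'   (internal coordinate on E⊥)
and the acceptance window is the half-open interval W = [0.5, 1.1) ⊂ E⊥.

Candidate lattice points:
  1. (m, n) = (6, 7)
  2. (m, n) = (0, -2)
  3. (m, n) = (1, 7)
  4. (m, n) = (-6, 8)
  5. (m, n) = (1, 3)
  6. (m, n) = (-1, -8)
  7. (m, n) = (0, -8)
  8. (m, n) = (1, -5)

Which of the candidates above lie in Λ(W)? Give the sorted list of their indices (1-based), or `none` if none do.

6

Compute β' = (5−√29)/2 = -0.19258, so π⊥(m,n) = m -0.19258·n.
[1] lift (6,7): star map gives 4.65192; window check 0.5 ≤ 4.65192 < 1.1 is false → out
[2] lift (0,-2): star map gives 0.38516; window check 0.5 ≤ 0.38516 < 1.1 is false → out
[3] lift (1,7): star map gives -0.34808; window check 0.5 ≤ -0.34808 < 1.1 is false → out
[4] lift (-6,8): star map gives -7.54066; window check 0.5 ≤ -7.54066 < 1.1 is false → out
[5] lift (1,3): star map gives 0.42225; window check 0.5 ≤ 0.42225 < 1.1 is false → out
[6] lift (-1,-8): star map gives 0.54066; window check 0.5 ≤ 0.54066 < 1.1 is true → IN Λ
[7] lift (0,-8): star map gives 1.54066; window check 0.5 ≤ 1.54066 < 1.1 is false → out
[8] lift (1,-5): star map gives 1.96291; window check 0.5 ≤ 1.96291 < 1.1 is false → out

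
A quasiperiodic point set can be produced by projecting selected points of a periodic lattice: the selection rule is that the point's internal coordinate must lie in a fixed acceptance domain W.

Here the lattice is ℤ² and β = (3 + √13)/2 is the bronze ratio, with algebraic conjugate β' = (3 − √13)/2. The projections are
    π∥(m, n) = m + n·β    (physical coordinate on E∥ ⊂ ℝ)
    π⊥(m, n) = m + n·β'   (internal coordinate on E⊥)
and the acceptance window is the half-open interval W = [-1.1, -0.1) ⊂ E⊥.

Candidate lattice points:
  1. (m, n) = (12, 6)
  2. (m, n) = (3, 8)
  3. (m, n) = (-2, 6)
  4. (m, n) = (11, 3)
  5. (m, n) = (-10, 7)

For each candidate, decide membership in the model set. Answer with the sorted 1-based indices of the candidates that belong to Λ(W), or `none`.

Compute β' = (3−√13)/2 = -0.302776, so π⊥(m,n) = m -0.302776·n.
candidate 1: (m,n)=(12,6) → π∥ = 12+6·β ≈ 31.816654, π⊥ = 12+6·β' ≈ 10.183346 ∉ [-1.1, -0.1) ⇒ out
candidate 2: (m,n)=(3,8) → π∥ = 3+8·β ≈ 29.422205, π⊥ = 3+8·β' ≈ 0.577795 ∉ [-1.1, -0.1) ⇒ out
candidate 3: (m,n)=(-2,6) → π∥ = -2+6·β ≈ 17.816654, π⊥ = -2+6·β' ≈ -3.816654 ∉ [-1.1, -0.1) ⇒ out
candidate 4: (m,n)=(11,3) → π∥ = 11+3·β ≈ 20.908327, π⊥ = 11+3·β' ≈ 10.091673 ∉ [-1.1, -0.1) ⇒ out
candidate 5: (m,n)=(-10,7) → π∥ = -10+7·β ≈ 13.119429, π⊥ = -10+7·β' ≈ -12.119429 ∉ [-1.1, -0.1) ⇒ out

none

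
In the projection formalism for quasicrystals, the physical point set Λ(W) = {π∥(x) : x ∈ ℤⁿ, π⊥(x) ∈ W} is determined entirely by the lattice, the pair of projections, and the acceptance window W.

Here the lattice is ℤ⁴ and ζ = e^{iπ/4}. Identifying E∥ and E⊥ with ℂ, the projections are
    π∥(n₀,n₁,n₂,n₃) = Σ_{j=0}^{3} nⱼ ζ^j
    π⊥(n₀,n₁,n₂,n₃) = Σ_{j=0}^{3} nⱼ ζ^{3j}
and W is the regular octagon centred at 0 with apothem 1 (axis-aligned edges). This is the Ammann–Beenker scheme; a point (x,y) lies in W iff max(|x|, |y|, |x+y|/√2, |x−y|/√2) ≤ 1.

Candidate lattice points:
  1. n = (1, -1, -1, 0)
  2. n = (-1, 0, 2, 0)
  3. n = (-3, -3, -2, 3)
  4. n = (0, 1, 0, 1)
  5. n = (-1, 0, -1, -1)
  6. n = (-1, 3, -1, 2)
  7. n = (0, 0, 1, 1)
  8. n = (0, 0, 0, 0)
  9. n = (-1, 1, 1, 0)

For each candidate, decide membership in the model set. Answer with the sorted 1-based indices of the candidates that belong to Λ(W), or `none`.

7, 8

With ζ = e^{iπ/4} the internal vectors are ζ^0,ζ^3,ζ^6,ζ^9.
candidate 1: n = (1, -1, -1, 0) → π⊥ ≈ (+1.70711, +0.29289); max(|x|,|y|,|x±y|/√2) = 1.70711 > 1 ⇒ ∉ W
candidate 2: n = (-1, 0, 2, 0) → π⊥ ≈ (-1.00000, -2.00000); max(|x|,|y|,|x±y|/√2) = 2.12132 > 1 ⇒ ∉ W
candidate 3: n = (-3, -3, -2, 3) → π⊥ ≈ (+1.24264, +2.00000); max(|x|,|y|,|x±y|/√2) = 2.29289 > 1 ⇒ ∉ W
candidate 4: n = (0, 1, 0, 1) → π⊥ ≈ (+0.00000, +1.41421); max(|x|,|y|,|x±y|/√2) = 1.41421 > 1 ⇒ ∉ W
candidate 5: n = (-1, 0, -1, -1) → π⊥ ≈ (-1.70711, +0.29289); max(|x|,|y|,|x±y|/√2) = 1.70711 > 1 ⇒ ∉ W
candidate 6: n = (-1, 3, -1, 2) → π⊥ ≈ (-1.70711, +4.53553); max(|x|,|y|,|x±y|/√2) = 4.53553 > 1 ⇒ ∉ W
candidate 7: n = (0, 0, 1, 1) → π⊥ ≈ (+0.70711, -0.29289); max(|x|,|y|,|x±y|/√2) = 0.70711 ≤ 1 ⇒ ∈ W
candidate 8: n = (0, 0, 0, 0) → π⊥ ≈ (+0.00000, +0.00000); max(|x|,|y|,|x±y|/√2) = 0.00000 ≤ 1 ⇒ ∈ W
candidate 9: n = (-1, 1, 1, 0) → π⊥ ≈ (-1.70711, -0.29289); max(|x|,|y|,|x±y|/√2) = 1.70711 > 1 ⇒ ∉ W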